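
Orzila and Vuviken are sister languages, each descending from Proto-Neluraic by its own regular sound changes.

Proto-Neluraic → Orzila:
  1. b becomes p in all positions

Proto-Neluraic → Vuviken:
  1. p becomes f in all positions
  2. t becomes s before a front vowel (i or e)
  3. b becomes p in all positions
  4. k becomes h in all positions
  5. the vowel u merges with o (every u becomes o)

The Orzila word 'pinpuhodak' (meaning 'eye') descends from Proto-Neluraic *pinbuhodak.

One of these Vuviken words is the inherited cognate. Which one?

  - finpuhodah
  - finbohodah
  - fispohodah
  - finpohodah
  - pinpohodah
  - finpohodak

finpohodah

Vuviken: *pinbuhodak > finbuhodak > finpuhodak > finpuhodah > finpohodah  (by unconditioned shift, unconditioned shift, unconditioned shift, vowel merger)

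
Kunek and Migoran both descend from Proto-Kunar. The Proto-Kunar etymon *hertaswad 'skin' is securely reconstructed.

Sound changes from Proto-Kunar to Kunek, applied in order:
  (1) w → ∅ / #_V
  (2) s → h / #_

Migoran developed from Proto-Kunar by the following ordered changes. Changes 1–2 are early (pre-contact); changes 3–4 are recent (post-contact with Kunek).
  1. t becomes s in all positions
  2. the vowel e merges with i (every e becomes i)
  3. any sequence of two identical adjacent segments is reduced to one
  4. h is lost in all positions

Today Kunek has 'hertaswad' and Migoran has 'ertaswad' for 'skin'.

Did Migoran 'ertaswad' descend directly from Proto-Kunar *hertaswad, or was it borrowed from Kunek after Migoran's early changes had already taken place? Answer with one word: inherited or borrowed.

borrowed

If inherited, *hertaswad would pass through all of Migoran's changes:
Migoran: *hertaswad > hersaswad > hirsaswad > irsaswad  (by unconditioned shift, vowel merger, h-loss)
If borrowed from Kunek 'hertaswad' after the early changes, it would undergo only the recent ones:
  rule 3 (degemination): no change (hertaswad)
  rule 4 (h-loss): hertaswad → ertaswad
  ⇒ as a loan: ertaswad
Migoran 'ertaswad' matches the loan outcome 'ertaswad', not the inherited 'irsaswad' — it skipped the early Migoran changes, so it was borrowed from Kunek.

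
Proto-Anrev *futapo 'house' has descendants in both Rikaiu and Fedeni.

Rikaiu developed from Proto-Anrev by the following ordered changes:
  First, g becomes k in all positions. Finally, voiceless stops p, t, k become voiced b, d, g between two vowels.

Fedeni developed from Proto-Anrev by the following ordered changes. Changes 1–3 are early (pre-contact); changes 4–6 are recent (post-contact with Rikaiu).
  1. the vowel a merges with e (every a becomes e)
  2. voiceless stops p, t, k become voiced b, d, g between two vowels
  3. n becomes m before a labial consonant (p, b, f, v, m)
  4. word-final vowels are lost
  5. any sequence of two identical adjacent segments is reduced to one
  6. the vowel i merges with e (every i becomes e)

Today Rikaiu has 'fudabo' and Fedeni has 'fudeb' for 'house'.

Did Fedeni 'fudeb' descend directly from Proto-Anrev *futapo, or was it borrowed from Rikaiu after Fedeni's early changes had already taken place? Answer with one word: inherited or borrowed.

If inherited, *futapo would pass through all of Fedeni's changes:
Fedeni: *futapo > futepo > fudebo > fudeb  (by vowel merger, intervocalic voicing, apocope)
If borrowed from Rikaiu 'fudabo' after the early changes, it would undergo only the recent ones:
  rule 4 (apocope): fudabo → fudab
  rule 5 (degemination): no change (fudab)
  rule 6 (vowel merger): no change (fudab)
  ⇒ as a loan: fudab
Fedeni 'fudeb' matches the inherited outcome exactly, so it is an inherited cognate, not a loan.

inherited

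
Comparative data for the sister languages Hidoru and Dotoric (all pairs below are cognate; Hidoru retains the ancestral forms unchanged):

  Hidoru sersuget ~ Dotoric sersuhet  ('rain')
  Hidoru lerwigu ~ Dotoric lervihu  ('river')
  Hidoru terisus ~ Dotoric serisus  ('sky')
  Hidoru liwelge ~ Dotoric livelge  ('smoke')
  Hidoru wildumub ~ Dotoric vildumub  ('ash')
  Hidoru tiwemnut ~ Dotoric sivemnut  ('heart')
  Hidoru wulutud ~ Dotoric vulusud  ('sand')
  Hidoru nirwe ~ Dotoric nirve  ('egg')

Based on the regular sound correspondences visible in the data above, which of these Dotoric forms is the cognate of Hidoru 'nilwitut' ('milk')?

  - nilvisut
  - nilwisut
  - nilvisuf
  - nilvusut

lerwigu ~ lervihu — Hidoru w corresponds to Dotoric v after a consonant, before a front vowel.
wulutud ~ vulusud — Hidoru t corresponds to Dotoric s between vowels (before a back vowel).
Applying these to Hidoru 'nilwitut':
  nilwitut → nilvitut   (w→v after a consonant, before a front vowel)
  nilvitut → nilvisut   (t→s between vowels (before a back vowel))
So the Dotoric cognate is 'nilvisut'.

nilvisut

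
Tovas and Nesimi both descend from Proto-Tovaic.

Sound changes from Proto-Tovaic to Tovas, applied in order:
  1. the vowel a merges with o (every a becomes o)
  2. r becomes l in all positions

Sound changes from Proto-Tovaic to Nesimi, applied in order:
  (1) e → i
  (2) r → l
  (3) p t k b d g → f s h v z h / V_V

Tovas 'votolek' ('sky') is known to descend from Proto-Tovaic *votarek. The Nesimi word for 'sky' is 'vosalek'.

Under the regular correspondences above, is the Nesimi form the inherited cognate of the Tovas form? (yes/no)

no

Derive the expected Nesimi reflex of *votarek:
Nesimi: *votarek > votarik > votalik > vosalik  (by vowel merger, unconditioned shift, intervocalic lenition)
The regular Nesimi reflex would be 'vosalik', but the attested form is 'vosalek'. The correspondence is irregular, so they are not cognates (the Nesimi form has a different source).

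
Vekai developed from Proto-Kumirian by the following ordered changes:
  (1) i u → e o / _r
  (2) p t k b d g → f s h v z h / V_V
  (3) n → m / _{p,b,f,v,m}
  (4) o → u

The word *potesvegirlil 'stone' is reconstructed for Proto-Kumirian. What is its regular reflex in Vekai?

pusesveherlil

Vekai: *potesvegirlil > potesvegerlil > posesveherlil > pusesveherlil  (by pre-rhotic lowering, intervocalic lenition, vowel merger)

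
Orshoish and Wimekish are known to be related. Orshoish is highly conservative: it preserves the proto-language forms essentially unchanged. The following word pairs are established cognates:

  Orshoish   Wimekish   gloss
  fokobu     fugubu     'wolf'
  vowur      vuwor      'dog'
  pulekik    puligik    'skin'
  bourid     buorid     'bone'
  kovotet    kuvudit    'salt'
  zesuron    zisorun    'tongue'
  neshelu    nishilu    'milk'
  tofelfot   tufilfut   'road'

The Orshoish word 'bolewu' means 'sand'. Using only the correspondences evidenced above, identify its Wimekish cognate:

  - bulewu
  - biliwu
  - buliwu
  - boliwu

fokobu ~ fugubu, vowur ~ vuwor — Orshoish o corresponds to Wimekish u after a consonant, before a consonant other than r, m, n, p, b, f, v.
pulekik ~ puligik, kovotet ~ kuvudit — Orshoish e corresponds to Wimekish i after a consonant, before a consonant other than r, m, n, p, b, f, v.
Applying these to Orshoish 'bolewu':
  bolewu → bulewu   (o→u after a consonant, before a consonant other than r, m, n, p, b, f, v)
  bulewu → buliwu   (e→i after a consonant, before a consonant other than r, m, n, p, b, f, v)
So the Wimekish cognate is 'buliwu'.

buliwu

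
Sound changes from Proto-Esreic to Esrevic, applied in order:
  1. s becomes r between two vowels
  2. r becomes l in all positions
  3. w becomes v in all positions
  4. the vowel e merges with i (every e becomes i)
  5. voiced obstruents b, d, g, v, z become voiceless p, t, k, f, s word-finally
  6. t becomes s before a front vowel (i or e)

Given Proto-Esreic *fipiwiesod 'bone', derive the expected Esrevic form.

fipiviilot

Esrevic: *fipiwiesod
  fipiwiesod → fipiwierod   [rhotacism]
  fipiwierod → fipiwielod   [unconditioned shift]
  fipiwielod → fipivielod   [unconditioned shift]
  fipivielod → fipiviilod   [vowel merger]
  fipiviilod → fipiviilot   [final devoicing]
  fipiviilot (rule 6 does not apply)
  giving Esrevic fipiviilot.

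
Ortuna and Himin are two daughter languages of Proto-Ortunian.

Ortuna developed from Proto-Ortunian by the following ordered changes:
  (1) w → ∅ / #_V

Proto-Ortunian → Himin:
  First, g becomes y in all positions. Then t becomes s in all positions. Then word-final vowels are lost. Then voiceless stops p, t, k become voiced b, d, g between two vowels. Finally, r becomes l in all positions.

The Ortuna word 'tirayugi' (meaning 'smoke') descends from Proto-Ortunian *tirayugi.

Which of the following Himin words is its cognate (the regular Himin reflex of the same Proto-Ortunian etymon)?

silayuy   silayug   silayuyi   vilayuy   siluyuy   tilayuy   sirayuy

silayuy

Himin: *tirayugi > tirayuyi > sirayuyi > sirayuy > silayuy  (by unconditioned shift, unconditioned shift, apocope, unconditioned shift)
Among the options, 'silayuy' alone shows every Himin change applied in order.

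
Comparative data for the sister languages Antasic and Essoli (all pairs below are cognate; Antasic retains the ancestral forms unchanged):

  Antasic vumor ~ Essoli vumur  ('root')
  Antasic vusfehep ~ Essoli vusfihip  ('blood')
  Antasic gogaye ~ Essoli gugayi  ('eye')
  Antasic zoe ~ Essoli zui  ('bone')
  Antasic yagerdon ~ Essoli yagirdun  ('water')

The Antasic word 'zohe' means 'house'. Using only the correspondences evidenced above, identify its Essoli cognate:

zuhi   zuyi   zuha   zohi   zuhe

zuhi

gogaye ~ gugayi — Antasic o corresponds to Essoli u after a consonant, before a consonant other than r, m, n, p, b, f, v.
gogaye ~ gugayi — Antasic e corresponds to Essoli i word-finally.
Applying these to Antasic 'zohe':
  zohe → zuhe   (o→u after a consonant, before a consonant other than r, m, n, p, b, f, v)
  zuhe → zuhi   (e→i word-finally)
So the Essoli cognate is 'zuhi'.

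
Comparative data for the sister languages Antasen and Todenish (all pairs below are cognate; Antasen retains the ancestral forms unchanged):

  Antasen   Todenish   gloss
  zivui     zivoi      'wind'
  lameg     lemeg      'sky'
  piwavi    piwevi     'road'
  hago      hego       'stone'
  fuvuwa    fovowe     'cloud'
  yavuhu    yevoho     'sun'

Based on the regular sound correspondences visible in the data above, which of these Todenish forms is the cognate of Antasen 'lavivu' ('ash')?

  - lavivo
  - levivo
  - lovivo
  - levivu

levivo

piwavi ~ piwevi, yavuhu ~ yevoho — Antasen a corresponds to Todenish e after a consonant, before a labial obstruent.
yavuhu ~ yevoho — Antasen u corresponds to Todenish o word-finally.
Applying these to Antasen 'lavivu':
  lavivu → levivu   (a→e after a consonant, before a labial obstruent)
  levivu → levivo   (u→o word-finally)
So the Todenish cognate is 'levivo'.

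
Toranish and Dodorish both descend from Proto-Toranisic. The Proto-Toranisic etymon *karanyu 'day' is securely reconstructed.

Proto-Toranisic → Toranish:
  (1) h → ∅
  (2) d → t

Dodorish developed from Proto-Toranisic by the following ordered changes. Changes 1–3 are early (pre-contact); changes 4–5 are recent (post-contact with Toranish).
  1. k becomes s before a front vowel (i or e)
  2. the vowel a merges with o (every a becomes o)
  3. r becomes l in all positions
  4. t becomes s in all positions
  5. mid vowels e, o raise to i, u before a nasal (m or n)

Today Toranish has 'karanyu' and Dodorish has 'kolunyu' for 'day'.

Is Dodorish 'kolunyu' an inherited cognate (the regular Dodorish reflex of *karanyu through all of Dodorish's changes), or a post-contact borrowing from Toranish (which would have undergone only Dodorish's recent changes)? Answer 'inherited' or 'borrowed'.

inherited

If inherited, *karanyu would pass through all of Dodorish's changes:
Dodorish: start from *karanyu.
  rule 1: no change — karanyu
  rule 2 (vowel merger): karanyu → koronyu
  rule 3 (unconditioned shift): koronyu → kolonyu
  rule 4: no change — kolonyu
  rule 5 (pre-nasal raising): kolonyu → kolunyu
  ⇒ Dodorish kolunyu
If borrowed from Toranish 'karanyu' after the early changes, it would undergo only the recent ones:
  rule 4 (unconditioned shift): no change (karanyu)
  rule 5 (pre-nasal raising): no change (karanyu)
  ⇒ as a loan: karanyu
Dodorish 'kolunyu' matches the inherited outcome exactly, so it is an inherited cognate, not a loan.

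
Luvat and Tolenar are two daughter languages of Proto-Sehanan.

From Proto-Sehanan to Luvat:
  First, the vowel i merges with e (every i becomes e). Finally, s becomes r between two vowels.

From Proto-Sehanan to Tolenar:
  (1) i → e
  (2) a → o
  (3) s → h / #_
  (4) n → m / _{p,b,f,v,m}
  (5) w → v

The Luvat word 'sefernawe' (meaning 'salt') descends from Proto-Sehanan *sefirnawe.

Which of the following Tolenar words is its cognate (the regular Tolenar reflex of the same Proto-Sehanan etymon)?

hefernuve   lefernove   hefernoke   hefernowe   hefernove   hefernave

hefernove

Tolenar: start from *sefirnawe.
  rule 1 (vowel merger): sefirnawe → sefernawe
  rule 2 (vowel merger): sefernawe → sefernowe
  rule 3 (debuccalisation): sefernowe → hefernowe
  rule 4: no change — hefernowe
  rule 5 (unconditioned shift): hefernowe → hefernove
  ⇒ Tolenar hefernove
The other candidates each miss or misapply at least one Tolenar change.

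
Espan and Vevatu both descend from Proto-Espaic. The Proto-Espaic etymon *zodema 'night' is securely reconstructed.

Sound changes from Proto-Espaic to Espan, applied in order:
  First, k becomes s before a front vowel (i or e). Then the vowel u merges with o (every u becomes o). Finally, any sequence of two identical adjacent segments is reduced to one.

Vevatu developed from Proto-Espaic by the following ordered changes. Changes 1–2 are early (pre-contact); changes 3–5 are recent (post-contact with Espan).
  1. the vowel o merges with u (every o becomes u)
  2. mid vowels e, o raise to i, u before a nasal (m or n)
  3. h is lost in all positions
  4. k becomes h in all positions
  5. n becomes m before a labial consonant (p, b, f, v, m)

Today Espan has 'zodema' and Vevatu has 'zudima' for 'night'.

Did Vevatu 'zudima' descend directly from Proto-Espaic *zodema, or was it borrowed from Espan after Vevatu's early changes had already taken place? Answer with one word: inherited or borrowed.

If inherited, *zodema would pass through all of Vevatu's changes:
Vevatu: *zodema
  zodema → zudema   [vowel merger]
  zudema → zudima   [pre-nasal raising]
  zudima (rule 3 does not apply)
  zudima (rule 4 does not apply)
  zudima (rule 5 does not apply)
  giving Vevatu zudima.
If borrowed from Espan 'zodema' after the early changes, it would undergo only the recent ones:
  rule 3 (h-loss): no change (zodema)
  rule 4 (unconditioned shift): no change (zodema)
  rule 5 (nasal place assimilation): no change (zodema)
  ⇒ as a loan: zodema
Vevatu 'zudima' matches the inherited outcome exactly, so it is an inherited cognate, not a loan.

inherited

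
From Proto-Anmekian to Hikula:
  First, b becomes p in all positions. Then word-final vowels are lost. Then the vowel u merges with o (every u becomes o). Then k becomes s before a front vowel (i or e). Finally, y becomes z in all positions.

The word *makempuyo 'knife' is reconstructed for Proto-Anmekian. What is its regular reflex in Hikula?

Hikula: *makempuyo > makempuy > makempoy > masempoy > masempoz  (by apocope, vowel merger, palatalisation, unconditioned shift)

masempoz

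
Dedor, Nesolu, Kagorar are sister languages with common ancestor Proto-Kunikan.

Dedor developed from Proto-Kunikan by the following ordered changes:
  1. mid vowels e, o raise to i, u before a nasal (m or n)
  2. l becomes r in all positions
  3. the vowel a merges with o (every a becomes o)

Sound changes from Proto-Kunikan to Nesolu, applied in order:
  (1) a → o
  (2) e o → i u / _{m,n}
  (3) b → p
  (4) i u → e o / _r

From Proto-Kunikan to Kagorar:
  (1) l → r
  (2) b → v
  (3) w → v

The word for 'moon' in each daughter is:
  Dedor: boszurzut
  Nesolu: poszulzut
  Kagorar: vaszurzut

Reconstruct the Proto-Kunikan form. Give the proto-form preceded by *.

*baszulzut

Position 6: Dedor has r, Nesolu has l, Kagorar has r. Nesolu preserves l here (none of its changes turn any other segment into l), so the proto-segment is *l.
Position 2: Dedor has o, Nesolu has o, Kagorar has a. Kagorar preserves a here (none of its changes turn any other segment into a), so the proto-segment is *a.
Position 1: Dedor has b, Nesolu has p, Kagorar has v. Dedor preserves b here (none of its changes turn any other segment into b), so the proto-segment is *b.
The remaining positions agree across the daughters. Check the candidate against every language:
Dedor: *baszulzut > baszurzut > boszurzut  (by unconditioned shift, vowel merger)
Nesolu: *baszulzut > boszulzut > poszulzut  (by vowel merger, unconditioned shift)
Kagorar: start from *baszulzut.
  rule 1 (unconditioned shift): baszulzut → baszurzut
  rule 2 (unconditioned shift): baszurzut → vaszurzut
  rule 3: no change — vaszurzut
  ⇒ Kagorar vaszurzut
Only *baszulzut yields all of Dedor boszurzut, Nesolu poszulzut, Kagorar vaszurzut.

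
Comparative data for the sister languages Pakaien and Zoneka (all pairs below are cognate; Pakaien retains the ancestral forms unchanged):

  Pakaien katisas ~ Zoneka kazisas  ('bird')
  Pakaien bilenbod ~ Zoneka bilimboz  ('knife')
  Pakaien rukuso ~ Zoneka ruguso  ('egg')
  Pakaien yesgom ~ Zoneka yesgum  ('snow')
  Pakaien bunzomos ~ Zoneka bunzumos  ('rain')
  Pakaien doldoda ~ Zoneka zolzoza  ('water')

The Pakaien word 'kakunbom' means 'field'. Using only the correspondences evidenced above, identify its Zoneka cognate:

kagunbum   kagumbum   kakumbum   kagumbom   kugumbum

rukuso ~ ruguso — Pakaien k corresponds to Zoneka g between vowels (before a back vowel).
bilenbod ~ bilimboz — Pakaien n corresponds to Zoneka m after a vowel, before a labial obstruent.
yesgom ~ yesgum, bunzomos ~ bunzumos — Pakaien o corresponds to Zoneka u after a consonant, before a nasal.
Applying these to Pakaien 'kakunbom':
  kakunbom → kagunbom   (k→g between vowels (before a back vowel))
  kagunbom → kagumbom   (n→m after a vowel, before a labial obstruent)
  kagumbom → kagumbum   (o→u after a consonant, before a nasal)
So the Zoneka cognate is 'kagumbum'.

kagumbum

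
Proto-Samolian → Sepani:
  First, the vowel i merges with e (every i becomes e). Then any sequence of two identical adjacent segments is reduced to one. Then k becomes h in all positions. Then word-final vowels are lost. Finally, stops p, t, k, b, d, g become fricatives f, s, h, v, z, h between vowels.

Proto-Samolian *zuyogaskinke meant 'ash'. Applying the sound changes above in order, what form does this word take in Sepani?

Sepani: *zuyogaskinke > zuyogaskenke > zuyogashenhe > zuyogashenh > zuyohashenh  (by vowel merger, unconditioned shift, apocope, intervocalic lenition)

zuyohashenh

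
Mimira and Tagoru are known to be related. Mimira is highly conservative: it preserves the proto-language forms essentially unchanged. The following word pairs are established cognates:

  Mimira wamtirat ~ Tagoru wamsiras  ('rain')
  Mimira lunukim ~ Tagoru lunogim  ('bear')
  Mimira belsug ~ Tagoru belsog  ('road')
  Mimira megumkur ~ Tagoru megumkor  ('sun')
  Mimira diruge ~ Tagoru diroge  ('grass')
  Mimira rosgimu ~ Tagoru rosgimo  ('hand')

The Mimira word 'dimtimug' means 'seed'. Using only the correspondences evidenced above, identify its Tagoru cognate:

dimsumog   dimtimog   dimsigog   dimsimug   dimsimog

dimsimog

wamtirat ~ wamsiras — Mimira t corresponds to Tagoru s after a consonant, before a front vowel.
lunukim ~ lunogim, belsug ~ belsog — Mimira u corresponds to Tagoru o after a consonant, before a consonant other than r, m, n, p, b, f, v.
Applying these to Mimira 'dimtimug':
  dimtimug → dimsimug   (t→s after a consonant, before a front vowel)
  dimsimug → dimsimog   (u→o after a consonant, before a consonant other than r, m, n, p, b, f, v)
So the Tagoru cognate is 'dimsimog'.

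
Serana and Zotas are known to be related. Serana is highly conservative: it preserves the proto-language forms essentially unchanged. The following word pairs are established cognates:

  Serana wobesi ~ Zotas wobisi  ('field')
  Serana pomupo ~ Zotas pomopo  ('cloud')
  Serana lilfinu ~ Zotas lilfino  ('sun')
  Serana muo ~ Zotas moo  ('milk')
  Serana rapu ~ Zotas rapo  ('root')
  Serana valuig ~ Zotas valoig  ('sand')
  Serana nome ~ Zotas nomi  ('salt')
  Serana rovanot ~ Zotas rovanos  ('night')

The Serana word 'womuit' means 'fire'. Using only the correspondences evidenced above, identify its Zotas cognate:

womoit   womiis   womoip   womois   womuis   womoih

valuig ~ valoig — Serana u corresponds to Zotas o after a consonant, before a front vowel.
rovanot ~ rovanos — Serana t corresponds to Zotas s word-finally.
Applying these to Serana 'womuit':
  womuit → womoit   (u→o after a consonant, before a front vowel)
  womoit → womois   (t→s word-finally)
So the Zotas cognate is 'womois'.

womois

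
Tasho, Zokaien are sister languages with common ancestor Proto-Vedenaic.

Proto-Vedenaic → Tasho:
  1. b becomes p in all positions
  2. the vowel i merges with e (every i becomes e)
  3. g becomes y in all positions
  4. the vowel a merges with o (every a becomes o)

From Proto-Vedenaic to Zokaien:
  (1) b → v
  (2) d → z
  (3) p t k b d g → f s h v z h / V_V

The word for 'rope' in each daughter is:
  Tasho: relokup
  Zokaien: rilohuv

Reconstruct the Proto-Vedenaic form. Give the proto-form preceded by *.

*rilokub

Position 2: Tasho has e, Zokaien has i. Zokaien preserves i here (none of its changes turn any other segment into i), so the proto-segment is *i.
Position 7: Tasho has p, Zokaien has v. Taking the neighbouring segments as reconstructed: Tasho p could go back to *p or *b; Zokaien v could go back to *b or *v — the one source consistent with every daughter is *b.
Position 5: Tasho has k, Zokaien has h. Tasho preserves k here (none of its changes turn any other segment into k), so the proto-segment is *k.
Continuing position by position gives *rilokub; check it forward:
Tasho: *rilokub
  rilokub → rilokup   [unconditioned shift]
  rilokup → relokup   [vowel merger]
  relokup (rule 3 does not apply)
  relokup (rule 4 does not apply)
  giving Tasho relokup.
Zokaien: *rilokub > rilokuv > rilohuv  (by unconditioned shift, intervocalic lenition)
*rilokub is the unique common source.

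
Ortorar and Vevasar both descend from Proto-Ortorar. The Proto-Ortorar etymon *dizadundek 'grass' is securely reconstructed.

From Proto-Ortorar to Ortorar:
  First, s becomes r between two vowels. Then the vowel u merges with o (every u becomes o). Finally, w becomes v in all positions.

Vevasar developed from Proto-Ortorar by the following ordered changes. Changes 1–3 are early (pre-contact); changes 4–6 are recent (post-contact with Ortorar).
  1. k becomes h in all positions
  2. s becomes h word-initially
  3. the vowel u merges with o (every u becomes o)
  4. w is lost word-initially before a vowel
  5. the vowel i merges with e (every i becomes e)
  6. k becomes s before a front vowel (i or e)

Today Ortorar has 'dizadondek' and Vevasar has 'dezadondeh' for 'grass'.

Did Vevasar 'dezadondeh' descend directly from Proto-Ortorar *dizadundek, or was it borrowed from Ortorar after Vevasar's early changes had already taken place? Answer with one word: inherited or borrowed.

If inherited, *dizadundek would pass through all of Vevasar's changes:
Vevasar: start from *dizadundek.
  rule 1 (unconditioned shift): dizadundek → dizadundeh
  rule 2: no change — dizadundeh
  rule 3 (vowel merger): dizadundeh → dizadondeh
  rule 4: no change — dizadondeh
  rule 5 (vowel merger): dizadondeh → dezadondeh
  rule 6: no change — dezadondeh
  ⇒ Vevasar dezadondeh
If borrowed from Ortorar 'dizadondek' after the early changes, it would undergo only the recent ones:
  rule 4 (glide loss): no change (dizadondek)
  rule 5 (vowel merger): dizadondek → dezadondek
  rule 6 (palatalisation): no change (dezadondek)
  ⇒ as a loan: dezadondek
Vevasar 'dezadondeh' matches the inherited outcome exactly, so it is an inherited cognate, not a loan.

inherited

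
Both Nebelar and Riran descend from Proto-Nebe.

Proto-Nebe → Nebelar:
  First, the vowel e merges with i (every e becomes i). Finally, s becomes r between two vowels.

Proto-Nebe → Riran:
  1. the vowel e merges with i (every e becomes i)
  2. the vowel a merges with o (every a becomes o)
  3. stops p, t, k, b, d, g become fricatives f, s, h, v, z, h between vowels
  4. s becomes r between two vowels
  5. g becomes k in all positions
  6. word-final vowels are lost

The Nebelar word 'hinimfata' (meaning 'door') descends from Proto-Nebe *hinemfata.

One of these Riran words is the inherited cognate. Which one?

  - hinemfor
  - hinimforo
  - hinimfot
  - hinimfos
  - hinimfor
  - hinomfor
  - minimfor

hinimfor

Riran: *hinemfata
  hinemfata → hinimfata   [vowel merger]
  hinimfata → hinimfoto   [vowel merger]
  hinimfoto → hinimfoso   [intervocalic lenition]
  hinimfoso → hinimforo   [rhotacism]
  hinimforo (rule 5 does not apply)
  hinimforo → hinimfor   [apocope]
  giving Riran hinimfor.
Only 'hinimfor' matches the regular Riran development of *hinemfata.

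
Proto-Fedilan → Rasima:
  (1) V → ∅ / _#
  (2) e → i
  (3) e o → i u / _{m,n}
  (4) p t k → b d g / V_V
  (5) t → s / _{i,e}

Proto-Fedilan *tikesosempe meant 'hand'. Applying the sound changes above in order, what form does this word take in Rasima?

Rasima: *tikesosempe > tikesosemp > tikisosimp > tigisosimp > sigisosimp  (by apocope, vowel merger, intervocalic voicing, palatalisation)

sigisosimp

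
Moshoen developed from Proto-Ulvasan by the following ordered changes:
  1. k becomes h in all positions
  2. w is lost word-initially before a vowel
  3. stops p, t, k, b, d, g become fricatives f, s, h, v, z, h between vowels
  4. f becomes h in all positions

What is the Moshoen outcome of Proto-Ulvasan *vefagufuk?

Moshoen: *vefagufuk > vefagufuh > vefahufuh > vehahuhuh  (by unconditioned shift, intervocalic lenition, unconditioned shift)

vehahuhuh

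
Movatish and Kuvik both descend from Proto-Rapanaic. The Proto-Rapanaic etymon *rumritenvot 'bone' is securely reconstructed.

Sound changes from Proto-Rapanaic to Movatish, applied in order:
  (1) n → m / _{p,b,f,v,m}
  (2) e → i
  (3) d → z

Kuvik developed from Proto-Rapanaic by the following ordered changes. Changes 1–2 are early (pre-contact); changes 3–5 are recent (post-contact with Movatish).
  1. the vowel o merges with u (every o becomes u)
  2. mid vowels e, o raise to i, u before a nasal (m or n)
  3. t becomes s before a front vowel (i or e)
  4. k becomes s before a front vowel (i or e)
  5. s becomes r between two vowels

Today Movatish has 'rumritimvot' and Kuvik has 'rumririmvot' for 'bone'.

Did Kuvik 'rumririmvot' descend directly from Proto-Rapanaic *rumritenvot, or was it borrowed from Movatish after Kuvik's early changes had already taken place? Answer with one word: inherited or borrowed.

borrowed

If inherited, *rumritenvot would pass through all of Kuvik's changes:
Kuvik: *rumritenvot
  rumritenvot → rumritenvut   [vowel merger]
  rumritenvut → rumritinvut   [pre-nasal raising]
  rumritinvut → rumrisinvut   [palatalisation]
  rumrisinvut (rule 4 does not apply)
  rumrisinvut → rumririnvut   [rhotacism]
  giving Kuvik rumririnvut.
If borrowed from Movatish 'rumritimvot' after the early changes, it would undergo only the recent ones:
  rule 3 (palatalisation): rumritimvot → rumrisimvot
  rule 4 (palatalisation): no change (rumrisimvot)
  rule 5 (rhotacism): rumrisimvot → rumririmvot
  ⇒ as a loan: rumririmvot
Kuvik 'rumririmvot' matches the loan outcome 'rumririmvot', not the inherited 'rumririnvut' — it skipped the early Kuvik changes, so it was borrowed from Movatish.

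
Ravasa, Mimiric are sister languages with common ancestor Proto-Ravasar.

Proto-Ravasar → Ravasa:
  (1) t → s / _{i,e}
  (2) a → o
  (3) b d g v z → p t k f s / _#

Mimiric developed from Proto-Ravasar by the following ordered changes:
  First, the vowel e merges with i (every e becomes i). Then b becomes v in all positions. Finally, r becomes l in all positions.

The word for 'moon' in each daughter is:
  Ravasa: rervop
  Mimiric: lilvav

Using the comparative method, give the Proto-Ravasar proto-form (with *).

Position 3: Ravasa has r, Mimiric has l. Ravasa preserves r here (none of its changes turn any other segment into r), so the proto-segment is *r.
Position 6: Ravasa has p, Mimiric has v. Taking the neighbouring segments as reconstructed: Ravasa p could go back to *p or *b; Mimiric v could go back to *b or *v — the one source consistent with every daughter is *b.
Position 1: Ravasa has r, Mimiric has l. Ravasa preserves r here (none of its changes turn any other segment into r), so the proto-segment is *r.
Continuing position by position gives *rervab; check it forward:
Ravasa: start from *rervab.
  rule 1: no change — rervab
  rule 2 (vowel merger): rervab → rervob
  rule 3 (final devoicing): rervob → rervop
  ⇒ Ravasa rervop
Mimiric: start from *rervab.
  rule 1 (vowel merger): rervab → rirvab
  rule 2 (unconditioned shift): rirvab → rirvav
  rule 3 (unconditioned shift): rirvav → lilvav
  ⇒ Mimiric lilvav
*rervab is the unique common source.

*rervab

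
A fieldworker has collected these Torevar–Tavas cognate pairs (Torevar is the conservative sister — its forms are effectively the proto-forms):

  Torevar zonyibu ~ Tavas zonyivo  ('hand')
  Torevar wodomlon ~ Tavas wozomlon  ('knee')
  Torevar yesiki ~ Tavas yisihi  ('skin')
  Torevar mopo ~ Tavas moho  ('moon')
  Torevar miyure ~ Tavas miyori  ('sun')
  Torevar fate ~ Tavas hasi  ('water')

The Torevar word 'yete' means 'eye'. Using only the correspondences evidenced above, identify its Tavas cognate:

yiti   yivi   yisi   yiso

yesiki ~ yisihi — Torevar e corresponds to Tavas i after a consonant, before a consonant other than r, m, n, p, b, f, v.
fate ~ hasi — Torevar t corresponds to Tavas s between vowels (before a front vowel).
miyure ~ miyori, fate ~ hasi — Torevar e corresponds to Tavas i word-finally.
Applying these to Torevar 'yete':
  yete → yite   (e→i after a consonant, before a consonant other than r, m, n, p, b, f, v)
  yite → yise   (t→s between vowels (before a front vowel))
  yise → yisi   (e→i word-finally)
So the Tavas cognate is 'yisi'.

yisi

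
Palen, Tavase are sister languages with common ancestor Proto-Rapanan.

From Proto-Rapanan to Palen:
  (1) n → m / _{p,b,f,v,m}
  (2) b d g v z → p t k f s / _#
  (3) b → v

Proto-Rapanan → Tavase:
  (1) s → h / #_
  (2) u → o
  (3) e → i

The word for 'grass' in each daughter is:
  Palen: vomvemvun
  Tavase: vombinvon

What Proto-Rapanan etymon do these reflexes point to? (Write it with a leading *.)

*vombenvun

Position 4: Palen has v, Tavase has b. Tavase preserves b here (none of its changes turn any other segment into b), so the proto-segment is *b.
Position 6: Palen has m, Tavase has n. Tavase preserves n here (none of its changes turn any other segment into n), so the proto-segment is *n.
Position 5: Palen has e, Tavase has i. Palen preserves e here (none of its changes turn any other segment into e), so the proto-segment is *e.
Continuing position by position gives *vombenvun; check it forward:
Palen: *vombenvun
  vombenvun → vombemvun   [nasal place assimilation]
  vombemvun (rule 2 does not apply)
  vombemvun → vomvemvun   [unconditioned shift]
  giving Palen vomvemvun.
Tavase: *vombenvun
  vombenvun (rule 1 does not apply)
  vombenvun → vombenvon   [vowel merger]
  vombenvon → vombinvon   [vowel merger]
  giving Tavase vombinvon.
*vombenvun is the unique common source.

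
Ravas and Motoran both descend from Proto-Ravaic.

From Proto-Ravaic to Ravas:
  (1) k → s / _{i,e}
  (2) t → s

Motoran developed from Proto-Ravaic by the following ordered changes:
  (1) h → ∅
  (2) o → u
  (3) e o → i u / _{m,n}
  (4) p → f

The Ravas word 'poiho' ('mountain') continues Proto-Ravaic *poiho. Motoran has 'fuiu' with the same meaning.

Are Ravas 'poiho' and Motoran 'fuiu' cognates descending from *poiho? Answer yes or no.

Derive the expected Motoran reflex of *poiho:
Motoran: *poiho
  poiho → poio   [h-loss]
  poio → puiu   [vowel merger]
  puiu (rule 3 does not apply)
  puiu → fuiu   [unconditioned shift]
  giving Motoran fuiu.
Motoran 'fuiu' matches the regular reflex exactly, so the pair is cognate.

yes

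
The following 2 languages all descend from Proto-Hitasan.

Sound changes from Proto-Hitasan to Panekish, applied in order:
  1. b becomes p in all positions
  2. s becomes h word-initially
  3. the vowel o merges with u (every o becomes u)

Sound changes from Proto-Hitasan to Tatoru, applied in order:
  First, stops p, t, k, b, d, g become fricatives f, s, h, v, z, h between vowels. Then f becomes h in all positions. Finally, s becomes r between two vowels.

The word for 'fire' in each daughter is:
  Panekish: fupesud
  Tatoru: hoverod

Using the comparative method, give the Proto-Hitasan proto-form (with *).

Position 5: Panekish has s, Tatoru has r. Panekish preserves s here (none of its changes turn any other segment into s), so the proto-segment is *s.
Position 3: Panekish has p, Tatoru has v. Taking the neighbouring segments as reconstructed: Panekish p could go back to *p or *b; Tatoru v could go back to *b or *v — the one source consistent with every daughter is *b.
Position 6: Panekish has u, Tatoru has o. Tatoru preserves o here (none of its changes turn any other segment into o), so the proto-segment is *o.
Verify the candidate proto-form against each daughter:
Panekish: *fobesod
  fobesod → fopesod   [unconditioned shift]
  fopesod (rule 2 does not apply)
  fopesod → fupesud   [vowel merger]
  giving Panekish fupesud.
Tatoru: *fobesod > fovesod > hovesod > hoverod  (by intervocalic lenition, unconditioned shift, rhotacism)
*fobesod is the unique common source.

*fobesod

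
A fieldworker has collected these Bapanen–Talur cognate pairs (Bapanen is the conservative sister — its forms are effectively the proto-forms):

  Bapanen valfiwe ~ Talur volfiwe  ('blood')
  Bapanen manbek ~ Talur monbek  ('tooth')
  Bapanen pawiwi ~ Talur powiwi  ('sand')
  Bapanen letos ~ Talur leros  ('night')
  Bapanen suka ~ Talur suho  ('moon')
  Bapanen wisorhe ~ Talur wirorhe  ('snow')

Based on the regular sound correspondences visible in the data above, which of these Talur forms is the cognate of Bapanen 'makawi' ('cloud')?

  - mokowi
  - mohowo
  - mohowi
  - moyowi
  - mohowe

mohowi

valfiwe ~ volfiwe, pawiwi ~ powiwi — Bapanen a corresponds to Talur o after a consonant, before a consonant other than r, m, n, p, b, f, v.
suka ~ suho — Bapanen k corresponds to Talur h between vowels (before a back vowel).
Applying these to Bapanen 'makawi':
  makawi → mokawi   (a→o after a consonant, before a consonant other than r, m, n, p, b, f, v)
  mokawi → mohawi   (k→h between vowels (before a back vowel))
  mohawi → mohowi   (a→o after a consonant, before a consonant other than r, m, n, p, b, f, v)
So the Talur cognate is 'mohowi'.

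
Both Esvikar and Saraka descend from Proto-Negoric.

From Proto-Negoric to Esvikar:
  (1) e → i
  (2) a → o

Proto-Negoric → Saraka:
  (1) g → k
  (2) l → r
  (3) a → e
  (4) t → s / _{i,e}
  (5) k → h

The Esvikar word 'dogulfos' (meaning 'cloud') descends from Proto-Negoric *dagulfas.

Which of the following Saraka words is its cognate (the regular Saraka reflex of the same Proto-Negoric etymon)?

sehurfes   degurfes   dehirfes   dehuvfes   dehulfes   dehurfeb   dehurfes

Saraka: *dagulfas > dakulfas > dakurfas > dekurfes > dehurfes  (by unconditioned shift, unconditioned shift, vowel merger, unconditioned shift)
Among the options, 'dehurfes' alone shows every Saraka change applied in order.

dehurfes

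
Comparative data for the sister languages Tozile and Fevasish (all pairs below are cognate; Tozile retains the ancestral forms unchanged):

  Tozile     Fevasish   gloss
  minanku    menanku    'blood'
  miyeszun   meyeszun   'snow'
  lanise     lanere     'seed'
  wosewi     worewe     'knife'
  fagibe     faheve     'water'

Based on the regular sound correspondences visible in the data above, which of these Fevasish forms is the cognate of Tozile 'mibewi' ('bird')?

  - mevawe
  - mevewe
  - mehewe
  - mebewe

mevewe

fagibe ~ faheve — Tozile i corresponds to Fevasish e after a consonant, before a labial obstruent.
fagibe ~ faheve — Tozile b corresponds to Fevasish v between vowels (before a front vowel).
wosewi ~ worewe — Tozile i corresponds to Fevasish e word-finally.
Applying these to Tozile 'mibewi':
  mibewi → mebewi   (i→e after a consonant, before a labial obstruent)
  mebewi → mevewi   (b→v between vowels (before a front vowel))
  mevewi → mevewe   (i→e word-finally)
So the Fevasish cognate is 'mevewe'.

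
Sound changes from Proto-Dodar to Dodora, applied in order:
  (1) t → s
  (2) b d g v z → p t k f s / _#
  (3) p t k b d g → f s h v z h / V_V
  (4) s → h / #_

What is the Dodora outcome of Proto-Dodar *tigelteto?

hihelseso

Dodora: *tigelteto
  tigelteto → sigelseso   [unconditioned shift]
  sigelseso (rule 2 does not apply)
  sigelseso → sihelseso   [intervocalic lenition]
  sihelseso → hihelseso   [debuccalisation]
  giving Dodora hihelseso.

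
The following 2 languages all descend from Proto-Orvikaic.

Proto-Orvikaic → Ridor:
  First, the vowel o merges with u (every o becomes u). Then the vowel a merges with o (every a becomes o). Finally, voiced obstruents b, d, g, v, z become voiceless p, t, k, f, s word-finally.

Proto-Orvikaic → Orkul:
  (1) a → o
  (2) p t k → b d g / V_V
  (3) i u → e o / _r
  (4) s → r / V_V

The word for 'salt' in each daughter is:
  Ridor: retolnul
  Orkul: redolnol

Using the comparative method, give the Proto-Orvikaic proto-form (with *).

*retalnol

Position 3: Ridor has t, Orkul has d. Taking the neighbouring segments as reconstructed: Ridor t can only go back to *t; Orkul d could go back to *t or *d — the one source consistent with every daughter is *t.
Position 7: Ridor has u, Orkul has o. Taking the neighbouring segments as reconstructed: Ridor u could go back to *o or *u; Orkul o could go back to *a or *o — the one source consistent with every daughter is *o.
Position 4: Ridor has o, Orkul has o. In Ridor, o can only continue *a, so the proto-segment is *a.
Continuing position by position gives *retalnol; check it forward:
Ridor: *retalnol > retalnul > retolnul  (by vowel merger, vowel merger)
Orkul: *retalnol > retolnol > redolnol  (by vowel merger, intervocalic voicing)
No other proto-form is consistent with every reflex, so the reconstruction is *retalnol.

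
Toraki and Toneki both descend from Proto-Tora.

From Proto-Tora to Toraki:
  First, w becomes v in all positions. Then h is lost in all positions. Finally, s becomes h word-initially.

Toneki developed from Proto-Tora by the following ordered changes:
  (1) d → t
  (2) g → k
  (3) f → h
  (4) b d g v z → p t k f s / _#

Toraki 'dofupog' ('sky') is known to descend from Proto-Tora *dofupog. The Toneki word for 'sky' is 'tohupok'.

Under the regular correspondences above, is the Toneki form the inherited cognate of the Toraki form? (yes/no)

Derive the expected Toneki reflex of *dofupog:
Toneki: *dofupog
  dofupog → tofupog   [unconditioned shift]
  tofupog → tofupok   [unconditioned shift]
  tofupok → tohupok   [unconditioned shift]
  tohupok (rule 4 does not apply)
  giving Toneki tohupok.
Toneki 'tohupok' matches the regular reflex exactly, so the pair is cognate.

yes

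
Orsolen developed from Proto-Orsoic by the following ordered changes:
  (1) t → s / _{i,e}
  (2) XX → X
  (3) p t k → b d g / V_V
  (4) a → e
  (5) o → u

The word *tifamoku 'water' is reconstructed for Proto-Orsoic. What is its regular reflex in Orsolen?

sifemugu

Orsolen: *tifamoku
  tifamoku → sifamoku   [palatalisation]
  sifamoku (rule 2 does not apply)
  sifamoku → sifamogu   [intervocalic voicing]
  sifamogu → sifemogu   [vowel merger]
  sifemogu → sifemugu   [vowel merger]
  giving Orsolen sifemugu.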